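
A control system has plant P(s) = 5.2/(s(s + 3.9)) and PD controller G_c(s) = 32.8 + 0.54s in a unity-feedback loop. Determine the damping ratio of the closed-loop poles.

ζ = 0.257

Forward path: (32.8 + 0.54s)·5.2/(s(s+3.9)). The closed-loop characteristic equation is s² + (3.9 + 5.2·0.54)s + 5.2·32.8 = 0.
That is s² + 6.708s + 170.6 = 0, so ω_n = 13.06 rad/s and ζ = 6.708/(2·13.06) = 0.2568.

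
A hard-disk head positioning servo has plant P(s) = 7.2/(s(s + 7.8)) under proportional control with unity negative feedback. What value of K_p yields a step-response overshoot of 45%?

K_p = 34.8

From %OS = 100·exp(−πζ/√(1−ζ²)) = 45%, ζ = −ln(0.45)/√(π²+ln²(0.45)) = 0.2463.
Characteristic equation s² + 7.8s + 7.2K_p = 0 gives ζ = 7.8/(2√(7.2K_p)).
Setting ζ = 0.2463: √(7.2K_p) = 7.8/(2·0.2463) = 15.83, so K_p = 250.6/7.2 = 34.8.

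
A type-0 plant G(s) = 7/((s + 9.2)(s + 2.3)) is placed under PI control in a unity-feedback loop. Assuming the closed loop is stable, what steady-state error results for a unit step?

0

The PI controller's integrator makes the forward path type 1, so e_ss to a step is zero.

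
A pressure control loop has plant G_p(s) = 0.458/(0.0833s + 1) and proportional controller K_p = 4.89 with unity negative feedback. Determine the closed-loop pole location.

Closed loop: T(s) = K_p·G_p/(1+K_p·G_p) = 2.24/(0.0833s + 1 + 2.24), with pole at s = −(1 + 2.24)/0.0833 = −38.89.

s = -38.89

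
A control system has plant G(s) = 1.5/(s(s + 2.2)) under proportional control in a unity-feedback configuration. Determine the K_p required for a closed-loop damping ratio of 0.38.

Closed-loop characteristic equation: s² + 2.2s + K_p·1.5 = 0.
So ω_n = √(1.5K_p) and 2ζω_n = 2.2, giving ζ = 2.2/(2√(1.5K_p)).
Setting ζ = 0.38: √(1.5K_p) = 2.2/(2·0.38) = 2.895, so K_p = 8.38/1.5 = 5.59.

K_p = 5.59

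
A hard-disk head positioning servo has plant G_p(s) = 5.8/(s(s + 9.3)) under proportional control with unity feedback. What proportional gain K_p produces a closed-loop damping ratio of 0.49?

K_p = 15.5

Closed-loop characteristic equation: s² + 9.3s + K_p·5.8 = 0.
So ω_n = √(5.8K_p) and 2ζω_n = 9.3, giving ζ = 9.3/(2√(5.8K_p)).
Setting ζ = 0.49: √(5.8K_p) = 9.3/(2·0.49) = 9.49, so K_p = 90.06/5.8 = 15.5.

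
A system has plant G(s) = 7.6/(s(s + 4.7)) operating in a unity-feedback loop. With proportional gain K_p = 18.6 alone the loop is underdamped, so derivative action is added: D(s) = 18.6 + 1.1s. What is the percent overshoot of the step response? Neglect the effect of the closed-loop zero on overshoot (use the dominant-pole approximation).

12.7%

Forward path: (18.6 + 1.1s)·7.6/(s(s+4.7)). The closed-loop characteristic equation is s² + (4.7 + 7.6·1.1)s + 7.6·18.6 = 0.
That is s² + 13.06s + 141.4 = 0, so ω_n = 11.89 rad/s and ζ = 13.06/(2·11.89) = 0.5492.
%OS = 100·exp(−πζ/√(1−ζ²)) = 12.7%.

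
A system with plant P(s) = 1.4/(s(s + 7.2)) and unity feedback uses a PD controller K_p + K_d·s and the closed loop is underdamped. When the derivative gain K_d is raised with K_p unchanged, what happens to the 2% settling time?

decrease

Characteristic equation s² + (7.2 + 1.4K_d)s + 1.4K_p = 0: raising K_d increases ζω_n = (7.2+1.4K_d)/2 while the loop stays underdamped, so T_s ≈ 4/(ζω_n) decreases.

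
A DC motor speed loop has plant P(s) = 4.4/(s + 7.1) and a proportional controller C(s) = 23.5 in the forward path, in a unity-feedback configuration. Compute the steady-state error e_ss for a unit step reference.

0.0643

The loop is type 0. Static position error constant K_pos = C(0)·P(0) = 23.5·0.6197 = 14.56.
Steady-state error to a unit step: e_ss = 1/(1+K_pos) = 1/15.56 = 0.0643.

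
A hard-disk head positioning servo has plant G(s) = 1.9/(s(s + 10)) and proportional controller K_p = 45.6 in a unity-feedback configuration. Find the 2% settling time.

T_s ≈ 0.8 s

From 1 + K_pG(s) = 0: s² + 10s + 86.64 = 0 ⇒ ω_n = 9.308, ζ = 0.5372.
2% settling time T_s ≈ 4/(ζω_n) = 4/5 = 0.8 s.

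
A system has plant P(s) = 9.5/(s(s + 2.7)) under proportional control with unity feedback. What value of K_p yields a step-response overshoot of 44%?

K_p = 3

From %OS = 100·exp(−πζ/√(1−ζ²)) = 44%, ζ = −ln(0.44)/√(π²+ln²(0.44)) = 0.2528.
Characteristic equation s² + 2.7s + 9.5K_p = 0 gives ζ = 2.7/(2√(9.5K_p)).
Setting ζ = 0.2528: √(9.5K_p) = 2.7/(2·0.2528) = 5.339, so K_p = 28.51/9.5 = 3.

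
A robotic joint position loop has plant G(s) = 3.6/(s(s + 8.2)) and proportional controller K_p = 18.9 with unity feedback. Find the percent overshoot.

16.5%

From 1 + K_pG(s) = 0: s² + 8.2s + 68.04 = 0 ⇒ ω_n = 8.249, ζ = 0.4971.
%OS = 100·exp(−πζ/√(1−ζ²)) = 100·exp(−π·0.4971/√0.7529) = 16.5%.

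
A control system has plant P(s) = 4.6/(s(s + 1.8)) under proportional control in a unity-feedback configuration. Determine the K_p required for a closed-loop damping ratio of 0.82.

Closed-loop characteristic equation: s² + 1.8s + K_p·4.6 = 0.
So ω_n = √(4.6K_p) and 2ζω_n = 1.8, giving ζ = 1.8/(2√(4.6K_p)).
Setting ζ = 0.82: √(4.6K_p) = 1.8/(2·0.82) = 1.098, so K_p = 1.205/4.6 = 0.262.

K_p = 0.262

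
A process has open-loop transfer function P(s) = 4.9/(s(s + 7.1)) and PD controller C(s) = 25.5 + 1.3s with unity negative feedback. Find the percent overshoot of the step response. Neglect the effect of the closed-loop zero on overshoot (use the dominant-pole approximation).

Forward path: (25.5 + 1.3s)·4.9/(s(s+7.1)). The closed-loop characteristic equation is s² + (7.1 + 4.9·1.3)s + 4.9·25.5 = 0.
That is s² + 13.47s + 125 = 0, so ω_n = 11.18 rad/s and ζ = 13.47/(2·11.18) = 0.6025.
%OS = 100·exp(−πζ/√(1−ζ²)) = 9.33%.

9.33%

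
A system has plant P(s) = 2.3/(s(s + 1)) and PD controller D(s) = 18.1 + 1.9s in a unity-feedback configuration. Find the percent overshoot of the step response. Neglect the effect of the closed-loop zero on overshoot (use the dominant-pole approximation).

Forward path: (18.1 + 1.9s)·2.3/(s(s+1)). The closed-loop characteristic equation is s² + (1 + 2.3·1.9)s + 2.3·18.1 = 0.
That is s² + 5.37s + 41.63 = 0, so ω_n = 6.452 rad/s and ζ = 5.37/(2·6.452) = 0.4161.
%OS = 100·exp(−πζ/√(1−ζ²)) = 23.7%.

23.7%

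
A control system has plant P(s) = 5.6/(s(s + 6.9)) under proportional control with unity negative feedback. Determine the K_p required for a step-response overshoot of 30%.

From %OS = 100·exp(−πζ/√(1−ζ²)) = 30%, ζ = −ln(0.3)/√(π²+ln²(0.3)) = 0.3579.
Characteristic equation s² + 6.9s + 5.6K_p = 0 gives ζ = 6.9/(2√(5.6K_p)).
Setting ζ = 0.3579: √(5.6K_p) = 6.9/(2·0.3579) = 9.641, so K_p = 92.94/5.6 = 16.6.

K_p = 16.6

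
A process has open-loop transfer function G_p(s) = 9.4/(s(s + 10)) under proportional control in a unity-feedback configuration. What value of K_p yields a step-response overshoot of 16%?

K_p = 10.5

From %OS = 100·exp(−πζ/√(1−ζ²)) = 16%, ζ = −ln(0.16)/√(π²+ln²(0.16)) = 0.5039.
Characteristic equation s² + 10s + 9.4K_p = 0 gives ζ = 10/(2√(9.4K_p)).
Setting ζ = 0.5039: √(9.4K_p) = 10/(2·0.5039) = 9.923, so K_p = 98.47/9.4 = 10.5.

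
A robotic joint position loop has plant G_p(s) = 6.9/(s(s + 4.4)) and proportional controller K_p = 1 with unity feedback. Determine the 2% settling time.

T_s ≈ 1.82 s

Closed-loop characteristic equation: s² + 4.4s + 6.9 = 0, so ω_n = 2.627 rad/s and ζ = 4.4/(2·2.627) = 0.8375.
2% settling time T_s ≈ 4/(ζω_n) = 4/2.2 = 1.82 s.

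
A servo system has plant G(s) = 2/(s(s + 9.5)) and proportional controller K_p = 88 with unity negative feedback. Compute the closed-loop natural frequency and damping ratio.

ω_n = 13.3 rad/s, ζ = 0.358

With unity feedback the closed-loop characteristic equation is s² + 9.5s + 88·2 = s² + 9.5s + 176 = 0.
Matching s² + 2ζω_n s + ω_n²: ω_n = √176 = 13.27 rad/s and 2ζω_n = 9.5, so ζ = 9.5/(2·13.27) = 0.358.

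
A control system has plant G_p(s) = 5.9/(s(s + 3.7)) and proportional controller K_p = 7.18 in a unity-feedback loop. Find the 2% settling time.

T_s ≈ 2.16 s

From 1 + K_pG_p(s) = 0: s² + 3.7s + 42.36 = 0 ⇒ ω_n = 6.509, ζ = 0.2842.
2% settling time T_s ≈ 4/(ζω_n) = 4/1.85 = 2.16 s.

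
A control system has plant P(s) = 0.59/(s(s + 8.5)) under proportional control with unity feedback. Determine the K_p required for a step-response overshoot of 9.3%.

From %OS = 100·exp(−πζ/√(1−ζ²)) = 9.3%, ζ = −ln(0.093)/√(π²+ln²(0.093)) = 0.6031.
Characteristic equation s² + 8.5s + 0.59K_p = 0 gives ζ = 8.5/(2√(0.59K_p)).
Setting ζ = 0.6031: √(0.59K_p) = 8.5/(2·0.6031) = 7.047, so K_p = 49.66/0.59 = 84.2.

K_p = 84.2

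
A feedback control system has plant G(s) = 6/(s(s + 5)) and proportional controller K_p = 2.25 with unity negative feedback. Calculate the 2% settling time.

From 1 + K_pG(s) = 0: s² + 5s + 13.5 = 0 ⇒ ω_n = 3.674, ζ = 0.6804.
2% settling time T_s ≈ 4/(ζω_n) = 4/2.5 = 1.6 s.

T_s ≈ 1.6 s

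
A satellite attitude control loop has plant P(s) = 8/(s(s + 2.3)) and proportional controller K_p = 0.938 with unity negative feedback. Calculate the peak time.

T_p = 1.26 s

Closed-loop characteristic equation: s² + 2.3s + 7.504 = 0, so ω_n = 2.739 rad/s and ζ = 2.3/(2·2.739) = 0.4198.
Damped frequency ω_d = ω_n√(1−ζ²) = 2.486 rad/s, so peak time T_p = π/ω_d = 1.26 s.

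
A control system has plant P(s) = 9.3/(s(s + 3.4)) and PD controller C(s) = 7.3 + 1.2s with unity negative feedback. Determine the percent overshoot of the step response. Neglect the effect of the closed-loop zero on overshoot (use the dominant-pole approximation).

0.267%

Forward path: (7.3 + 1.2s)·9.3/(s(s+3.4)). The closed-loop characteristic equation is s² + (3.4 + 9.3·1.2)s + 9.3·7.3 = 0.
That is s² + 14.56s + 67.89 = 0, so ω_n = 8.24 rad/s and ζ = 14.56/(2·8.24) = 0.8835.
%OS = 100·exp(−πζ/√(1−ζ²)) = 0.267%.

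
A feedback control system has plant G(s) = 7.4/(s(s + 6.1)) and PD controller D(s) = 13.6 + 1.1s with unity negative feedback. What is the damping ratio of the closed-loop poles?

ζ = 0.71

Forward path: (13.6 + 1.1s)·7.4/(s(s+6.1)). The closed-loop characteristic equation is s² + (6.1 + 7.4·1.1)s + 7.4·13.6 = 0.
That is s² + 14.24s + 100.6 = 0, so ω_n = 10.03 rad/s and ζ = 14.24/(2·10.03) = 0.7097.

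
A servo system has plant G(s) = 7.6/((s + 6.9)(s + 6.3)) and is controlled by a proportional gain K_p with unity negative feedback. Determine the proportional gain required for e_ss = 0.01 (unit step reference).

The loop is type 0, so e_ss(step) = 1/(1 + K_pos) with K_pos = K_p·G(0).
G(0) = 0.1748. Require 1/(1 + K_p·0.1748) = 0.01, so 1 + 0.1748·K_p = 100.
K_p = (100 − 1)/0.1748 = 566.

K_p = 566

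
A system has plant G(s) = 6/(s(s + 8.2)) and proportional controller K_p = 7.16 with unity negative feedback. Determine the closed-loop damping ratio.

ζ = 0.626

With unity feedback the closed-loop characteristic equation is s² + 8.2s + 7.16·6 = s² + 8.2s + 42.96 = 0.
Matching s² + 2ζω_n s + ω_n²: ω_n = √42.96 = 6.554 rad/s and 2ζω_n = 8.2, so ζ = 8.2/(2·6.554) = 0.626.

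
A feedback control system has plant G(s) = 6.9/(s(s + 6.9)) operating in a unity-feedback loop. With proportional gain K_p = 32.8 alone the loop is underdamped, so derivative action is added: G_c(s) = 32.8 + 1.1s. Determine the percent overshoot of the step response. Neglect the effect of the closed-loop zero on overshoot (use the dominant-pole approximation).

Forward path: (32.8 + 1.1s)·6.9/(s(s+6.9)). The closed-loop characteristic equation is s² + (6.9 + 6.9·1.1)s + 6.9·32.8 = 0.
That is s² + 14.49s + 226.3 = 0, so ω_n = 15.04 rad/s and ζ = 14.49/(2·15.04) = 0.4816.
%OS = 100·exp(−πζ/√(1−ζ²)) = 17.8%.

17.8%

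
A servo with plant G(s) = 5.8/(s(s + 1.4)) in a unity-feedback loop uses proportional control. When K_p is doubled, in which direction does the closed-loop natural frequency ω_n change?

ω_n = √(5.8·K_p), which grows with K_p.

increase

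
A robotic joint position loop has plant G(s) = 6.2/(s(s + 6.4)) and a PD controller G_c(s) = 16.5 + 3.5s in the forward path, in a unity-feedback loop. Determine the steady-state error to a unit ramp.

The loop has one pole at the origin (type 1). Velocity error constant K_v = lim_{s→0} s·G_c(s)G(s) = 16.5·6.2/6.4 = 15.98.
Steady-state error to a unit ramp: e_ss = 1/K_v = 0.0626.

0.0626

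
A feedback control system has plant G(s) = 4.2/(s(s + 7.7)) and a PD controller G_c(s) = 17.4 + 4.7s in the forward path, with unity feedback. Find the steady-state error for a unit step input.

0

The open loop G_c(s)G(s) has a pole at the origin (type 1), so the static position error constant is infinite and e_ss = 1/(1+∞) = 0.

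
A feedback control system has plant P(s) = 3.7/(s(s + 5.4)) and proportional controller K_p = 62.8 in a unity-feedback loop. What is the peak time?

T_p = 0.209 s

Closed-loop characteristic equation: s² + 5.4s + 232.4 = 0, so ω_n = 15.24 rad/s and ζ = 5.4/(2·15.24) = 0.1771.
Damped frequency ω_d = ω_n√(1−ζ²) = 15 rad/s, so peak time T_p = π/ω_d = 0.209 s.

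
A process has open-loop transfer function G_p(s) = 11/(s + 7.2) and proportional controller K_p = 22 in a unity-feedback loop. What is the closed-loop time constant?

Closed-loop transfer function: T(s) = K_p·G_p(s)/(1 + K_p·G_p(s)) = 242/(s + 7.2 + 242) = 242/(s + 249.2).
Time constant τ = 1/249.2 = 0.00401 s.

τ = 0.00401 s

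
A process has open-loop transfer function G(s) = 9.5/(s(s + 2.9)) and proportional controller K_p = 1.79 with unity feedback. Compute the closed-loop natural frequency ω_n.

The closed-loop denominator is s(s+2.9) + 1.79·9.5 = s² + 2.9s + 17.
So ω_n² = 17 ⇒ ω_n = 4.124 rad/s, and ζ = 2.9/(2ω_n) = 0.352.

ω_n = 4.12 rad/s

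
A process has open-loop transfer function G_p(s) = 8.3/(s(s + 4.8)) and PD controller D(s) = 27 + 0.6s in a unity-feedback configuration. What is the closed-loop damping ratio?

Forward path: (27 + 0.6s)·8.3/(s(s+4.8)). The closed-loop characteristic equation is s² + (4.8 + 8.3·0.6)s + 8.3·27 = 0.
That is s² + 9.78s + 224.1 = 0, so ω_n = 14.97 rad/s and ζ = 9.78/(2·14.97) = 0.3267.

ζ = 0.327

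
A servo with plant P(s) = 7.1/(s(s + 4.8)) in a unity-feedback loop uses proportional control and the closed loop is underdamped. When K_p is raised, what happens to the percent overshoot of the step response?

increase

ζ = 4.8/(2√(7.1K_p)) decreases as K_p grows; lower damping means more overshoot.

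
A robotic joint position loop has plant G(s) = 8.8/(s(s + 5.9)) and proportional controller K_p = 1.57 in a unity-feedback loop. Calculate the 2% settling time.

T_s ≈ 1.36 s

Closed-loop characteristic equation: s² + 5.9s + 13.82 = 0, so ω_n = 3.717 rad/s and ζ = 5.9/(2·3.717) = 0.7937.
2% settling time T_s ≈ 4/(ζω_n) = 4/2.95 = 1.36 s.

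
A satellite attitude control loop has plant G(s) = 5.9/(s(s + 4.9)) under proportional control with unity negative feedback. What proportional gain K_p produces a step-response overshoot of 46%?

K_p = 17.7

From %OS = 100·exp(−πζ/√(1−ζ²)) = 46%, ζ = −ln(0.46)/√(π²+ln²(0.46)) = 0.24.
Characteristic equation s² + 4.9s + 5.9K_p = 0 gives ζ = 4.9/(2√(5.9K_p)).
Setting ζ = 0.24: √(5.9K_p) = 4.9/(2·0.24) = 10.21, so K_p = 104.2/5.9 = 17.7.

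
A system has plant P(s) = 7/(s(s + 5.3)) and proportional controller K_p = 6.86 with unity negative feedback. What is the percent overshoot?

The closed-loop denominator s² + 5.3s + 48.02 gives ω_n = √48.02 = 6.93 and ζ = 5.3/(2ω_n) = 0.3824.
%OS = 100·exp(−πζ/√(1−ζ²)) = 100·exp(−π·0.3824/√0.8538) = 27.2%.

27.2%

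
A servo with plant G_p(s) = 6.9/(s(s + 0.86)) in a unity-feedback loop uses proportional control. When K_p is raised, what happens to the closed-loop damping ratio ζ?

ζ = 0.86/(2√(6.9K_p)); increasing K_p raises the denominator, so ζ falls.

decrease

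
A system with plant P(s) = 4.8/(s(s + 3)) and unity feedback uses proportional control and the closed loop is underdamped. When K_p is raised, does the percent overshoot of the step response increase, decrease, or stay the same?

increase

Characteristic equation s² + 3s + K_p·4.8 = 0: raising K_p raises ω_n while 2ζω_n = 3 is fixed, so ζ falls and overshoot grows.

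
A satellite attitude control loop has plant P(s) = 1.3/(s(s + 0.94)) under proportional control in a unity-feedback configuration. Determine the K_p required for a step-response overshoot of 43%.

K_p = 2.52

From %OS = 100·exp(−πζ/√(1−ζ²)) = 43%, ζ = −ln(0.43)/√(π²+ln²(0.43)) = 0.2594.
Characteristic equation s² + 0.94s + 1.3K_p = 0 gives ζ = 0.94/(2√(1.3K_p)).
Setting ζ = 0.2594: √(1.3K_p) = 0.94/(2·0.2594) = 1.812, so K_p = 3.282/1.3 = 2.52.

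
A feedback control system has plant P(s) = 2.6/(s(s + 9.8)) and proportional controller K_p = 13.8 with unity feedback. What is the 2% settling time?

T_s ≈ 0.816 s

Closed-loop characteristic equation: s² + 9.8s + 35.88 = 0, so ω_n = 5.99 rad/s and ζ = 9.8/(2·5.99) = 0.818.
2% settling time T_s ≈ 4/(ζω_n) = 4/4.9 = 0.816 s.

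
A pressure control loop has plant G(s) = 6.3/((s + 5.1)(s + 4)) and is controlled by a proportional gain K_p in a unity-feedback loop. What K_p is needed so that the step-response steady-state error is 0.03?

Steady-state error for a unit step on this type-0 loop is 1/(1 + K_p·G(0)).
G(0) = 0.3088. Require 1/(1 + K_p·0.3088) = 0.03, so 1 + 0.3088·K_p = 33.33.
K_p = (33.33 − 1)/0.3088 = 105.

K_p = 105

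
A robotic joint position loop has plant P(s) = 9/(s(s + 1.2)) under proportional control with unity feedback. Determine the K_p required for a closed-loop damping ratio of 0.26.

K_p = 0.592

Closed-loop characteristic equation: s² + 1.2s + K_p·9 = 0.
So ω_n = √(9K_p) and 2ζω_n = 1.2, giving ζ = 1.2/(2√(9K_p)).
Setting ζ = 0.26: √(9K_p) = 1.2/(2·0.26) = 2.308, so K_p = 5.325/9 = 0.592.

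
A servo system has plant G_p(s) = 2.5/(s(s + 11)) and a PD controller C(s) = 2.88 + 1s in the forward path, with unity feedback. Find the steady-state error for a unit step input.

0

The open loop C(s)G_p(s) has a pole at the origin (type 1), so the static position error constant is infinite and e_ss = 1/(1+∞) = 0.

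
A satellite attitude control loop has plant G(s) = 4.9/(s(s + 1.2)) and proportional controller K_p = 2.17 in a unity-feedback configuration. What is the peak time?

Closed-loop characteristic equation: s² + 1.2s + 10.63 = 0, so ω_n = 3.261 rad/s and ζ = 1.2/(2·3.261) = 0.184.
Damped frequency ω_d = ω_n√(1−ζ²) = 3.205 rad/s, so peak time T_p = π/ω_d = 0.98 s.

T_p = 0.98 s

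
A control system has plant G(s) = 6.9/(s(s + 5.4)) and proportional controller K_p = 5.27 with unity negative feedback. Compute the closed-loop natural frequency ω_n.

With unity feedback the closed-loop characteristic equation is s² + 5.4s + 5.27·6.9 = s² + 5.4s + 36.36 = 0.
So ω_n² = 36.36 ⇒ ω_n = 6.03 rad/s, and ζ = 5.4/(2ω_n) = 0.448.

ω_n = 6.03 rad/s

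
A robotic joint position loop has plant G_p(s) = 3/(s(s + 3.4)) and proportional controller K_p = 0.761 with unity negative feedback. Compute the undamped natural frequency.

1 + K_p·G_p(s) = 0 gives s² + 3.4s + 2.283 = 0.
Matching s² + 2ζω_n s + ω_n²: ω_n = √2.283 = 1.511 rad/s and 2ζω_n = 3.4, so ζ = 3.4/(2·1.511) = 1.13.

ω_n = 1.51 rad/s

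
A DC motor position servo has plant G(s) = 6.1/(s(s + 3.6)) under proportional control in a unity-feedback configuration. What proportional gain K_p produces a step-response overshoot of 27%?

K_p = 3.59

From %OS = 100·exp(−πζ/√(1−ζ²)) = 27%, ζ = −ln(0.27)/√(π²+ln²(0.27)) = 0.3847.
Characteristic equation s² + 3.6s + 6.1K_p = 0 gives ζ = 3.6/(2√(6.1K_p)).
Setting ζ = 0.3847: √(6.1K_p) = 3.6/(2·0.3847) = 4.679, so K_p = 21.89/6.1 = 3.59.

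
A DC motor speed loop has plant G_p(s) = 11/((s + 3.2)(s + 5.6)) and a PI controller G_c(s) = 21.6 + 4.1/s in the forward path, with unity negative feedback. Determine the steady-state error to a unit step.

0

The open loop G_c(s)G_p(s) has a pole at the origin (type 1), so the static position error constant is infinite and e_ss = 1/(1+∞) = 0.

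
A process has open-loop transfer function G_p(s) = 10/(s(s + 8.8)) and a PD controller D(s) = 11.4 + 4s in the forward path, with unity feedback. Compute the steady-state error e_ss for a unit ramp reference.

0.0772

The loop has one pole at the origin (type 1). Velocity error constant K_v = lim_{s→0} s·D(s)G_p(s) = 11.4·10/8.8 = 12.95.
Steady-state error to a unit ramp: e_ss = 1/K_v = 0.0772.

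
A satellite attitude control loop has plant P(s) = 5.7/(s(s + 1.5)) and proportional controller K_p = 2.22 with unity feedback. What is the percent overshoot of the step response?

50.8%

From 1 + K_pP(s) = 0: s² + 1.5s + 12.65 = 0 ⇒ ω_n = 3.557, ζ = 0.2108.
%OS = 100·exp(−πζ/√(1−ζ²)) = 100·exp(−π·0.2108/√0.9555) = 50.8%.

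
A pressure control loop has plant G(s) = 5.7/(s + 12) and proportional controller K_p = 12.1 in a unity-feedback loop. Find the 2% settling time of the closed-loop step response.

Closed-loop transfer function: T(s) = K_p·G(s)/(1 + K_p·G(s)) = 68.97/(s + 12 + 68.97) = 68.97/(s + 80.97).
Time constant τ = 1/80.97 = 0.01235 s, so the 2% settling time is about 4τ = 0.0494 s.

T_s ≈ 0.0494 s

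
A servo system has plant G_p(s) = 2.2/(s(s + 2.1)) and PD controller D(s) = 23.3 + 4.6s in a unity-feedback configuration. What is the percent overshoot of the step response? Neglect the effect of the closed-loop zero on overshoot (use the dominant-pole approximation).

Forward path: (23.3 + 4.6s)·2.2/(s(s+2.1)). The closed-loop characteristic equation is s² + (2.1 + 2.2·4.6)s + 2.2·23.3 = 0.
That is s² + 12.22s + 51.26 = 0, so ω_n = 7.16 rad/s and ζ = 12.22/(2·7.16) = 0.8534.
%OS = 100·exp(−πζ/√(1−ζ²)) = 0.584%.

0.584%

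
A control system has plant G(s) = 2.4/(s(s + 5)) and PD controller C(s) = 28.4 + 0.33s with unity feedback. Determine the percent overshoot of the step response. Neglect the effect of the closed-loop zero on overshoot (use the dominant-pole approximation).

Forward path: (28.4 + 0.33s)·2.4/(s(s+5)). The closed-loop characteristic equation is s² + (5 + 2.4·0.33)s + 2.4·28.4 = 0.
That is s² + 5.792s + 68.16 = 0, so ω_n = 8.256 rad/s and ζ = 5.792/(2·8.256) = 0.3508.
%OS = 100·exp(−πζ/√(1−ζ²)) = 30.8%.

30.8%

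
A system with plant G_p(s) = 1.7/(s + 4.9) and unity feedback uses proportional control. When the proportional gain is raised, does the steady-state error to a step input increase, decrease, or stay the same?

The position error constant K_pos = K_p·G_p(0) grows with K_p, and e_ss = 1/(1+K_pos) falls.

decrease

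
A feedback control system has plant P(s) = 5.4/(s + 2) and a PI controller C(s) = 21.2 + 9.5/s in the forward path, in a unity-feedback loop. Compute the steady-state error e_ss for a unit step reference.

0

The open loop C(s)P(s) has a pole at the origin (type 1), so the static position error constant is infinite and e_ss = 1/(1+∞) = 0.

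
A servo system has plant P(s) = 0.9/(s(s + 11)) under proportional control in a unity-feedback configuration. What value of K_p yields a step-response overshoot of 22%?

From %OS = 100·exp(−πζ/√(1−ζ²)) = 22%, ζ = −ln(0.22)/√(π²+ln²(0.22)) = 0.4342.
Characteristic equation s² + 11s + 0.9K_p = 0 gives ζ = 11/(2√(0.9K_p)).
Setting ζ = 0.4342: √(0.9K_p) = 11/(2·0.4342) = 12.67, so K_p = 160.5/0.9 = 178.

K_p = 178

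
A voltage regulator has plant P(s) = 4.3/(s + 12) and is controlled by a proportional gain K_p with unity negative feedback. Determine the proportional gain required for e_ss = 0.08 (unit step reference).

For a type-0 loop with proportional control, e_ss = 1/(1 + K_p·P(0)).
P(0) = 0.3583. Require 1/(1 + K_p·0.3583) = 0.08, so 1 + 0.3583·K_p = 12.5.
K_p = (12.5 − 1)/0.3583 = 32.1.

K_p = 32.1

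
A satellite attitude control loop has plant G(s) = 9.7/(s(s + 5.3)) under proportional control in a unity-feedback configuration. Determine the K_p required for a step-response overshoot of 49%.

From %OS = 100·exp(−πζ/√(1−ζ²)) = 49%, ζ = −ln(0.49)/√(π²+ln²(0.49)) = 0.2214.
Characteristic equation s² + 5.3s + 9.7K_p = 0 gives ζ = 5.3/(2√(9.7K_p)).
Setting ζ = 0.2214: √(9.7K_p) = 5.3/(2·0.2214) = 11.97, so K_p = 143.2/9.7 = 14.8.

K_p = 14.8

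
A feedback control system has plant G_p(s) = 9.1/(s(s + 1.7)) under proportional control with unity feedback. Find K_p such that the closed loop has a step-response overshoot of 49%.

From %OS = 100·exp(−πζ/√(1−ζ²)) = 49%, ζ = −ln(0.49)/√(π²+ln²(0.49)) = 0.2214.
Characteristic equation s² + 1.7s + 9.1K_p = 0 gives ζ = 1.7/(2√(9.1K_p)).
Setting ζ = 0.2214: √(9.1K_p) = 1.7/(2·0.2214) = 3.839, so K_p = 14.74/9.1 = 1.62.

K_p = 1.62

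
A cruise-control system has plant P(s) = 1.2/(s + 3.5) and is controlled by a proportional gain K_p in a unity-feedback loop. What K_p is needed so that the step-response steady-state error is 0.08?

The loop is type 0, so e_ss(step) = 1/(1 + K_pos) with K_pos = K_p·P(0).
P(0) = 0.3429. Require 1/(1 + K_p·0.3429) = 0.08, so 1 + 0.3429·K_p = 12.5.
K_p = (12.5 − 1)/0.3429 = 33.5.

K_p = 33.5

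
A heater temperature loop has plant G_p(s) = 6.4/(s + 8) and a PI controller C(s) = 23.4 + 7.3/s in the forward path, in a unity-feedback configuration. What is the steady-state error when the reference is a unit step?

0

The open loop C(s)G_p(s) has a pole at the origin (type 1), so the static position error constant is infinite and e_ss = 1/(1+∞) = 0.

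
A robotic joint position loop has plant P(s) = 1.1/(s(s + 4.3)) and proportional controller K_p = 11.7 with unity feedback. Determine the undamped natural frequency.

ω_n = 3.59 rad/s

1 + K_p·P(s) = 0 gives s² + 4.3s + 12.87 = 0.
Matching s² + 2ζω_n s + ω_n²: ω_n = √12.87 = 3.587 rad/s and 2ζω_n = 4.3, so ζ = 4.3/(2·3.587) = 0.599.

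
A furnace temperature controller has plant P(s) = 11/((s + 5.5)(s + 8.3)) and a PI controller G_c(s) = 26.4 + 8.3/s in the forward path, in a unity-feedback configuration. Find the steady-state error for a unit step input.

The open loop G_c(s)P(s) has a pole at the origin (type 1), so the static position error constant is infinite and e_ss = 1/(1+∞) = 0.

0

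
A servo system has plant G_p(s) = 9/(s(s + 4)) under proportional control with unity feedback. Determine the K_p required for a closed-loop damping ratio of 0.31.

Closed-loop characteristic equation: s² + 4s + K_p·9 = 0.
So ω_n = √(9K_p) and 2ζω_n = 4, giving ζ = 4/(2√(9K_p)).
Setting ζ = 0.31: √(9K_p) = 4/(2·0.31) = 6.452, so K_p = 41.62/9 = 4.62.

K_p = 4.62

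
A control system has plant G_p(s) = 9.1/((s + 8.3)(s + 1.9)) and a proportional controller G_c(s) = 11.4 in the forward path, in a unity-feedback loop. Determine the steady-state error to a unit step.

The loop is type 0. Static position error constant K_pos = G_c(0)·G_p(0) = 11.4·0.577 = 6.578.
Steady-state error to a unit step: e_ss = 1/(1+K_pos) = 1/7.578 = 0.132.

0.132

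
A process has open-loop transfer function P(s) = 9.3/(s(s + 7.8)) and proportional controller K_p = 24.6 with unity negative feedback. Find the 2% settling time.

T_s ≈ 1.03 s

The closed-loop denominator s² + 7.8s + 228.8 gives ω_n = √228.8 = 15.13 and ζ = 7.8/(2ω_n) = 0.2578.
2% settling time T_s ≈ 4/(ζω_n) = 4/3.9 = 1.03 s.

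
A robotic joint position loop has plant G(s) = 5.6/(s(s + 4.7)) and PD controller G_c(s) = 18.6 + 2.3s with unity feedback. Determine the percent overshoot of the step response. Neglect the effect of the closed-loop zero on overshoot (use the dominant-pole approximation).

Forward path: (18.6 + 2.3s)·5.6/(s(s+4.7)). The closed-loop characteristic equation is s² + (4.7 + 5.6·2.3)s + 5.6·18.6 = 0.
That is s² + 17.58s + 104.2 = 0, so ω_n = 10.21 rad/s and ζ = 17.58/(2·10.21) = 0.8613.
%OS = 100·exp(−πζ/√(1−ζ²)) = 0.487%.

0.487%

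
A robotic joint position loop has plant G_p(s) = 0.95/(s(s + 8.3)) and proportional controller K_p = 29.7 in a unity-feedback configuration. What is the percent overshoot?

1.96%

From 1 + K_pG_p(s) = 0: s² + 8.3s + 28.21 = 0 ⇒ ω_n = 5.312, ζ = 0.7813.
%OS = 100·exp(−πζ/√(1−ζ²)) = 100·exp(−π·0.7813/√0.3896) = 1.96%.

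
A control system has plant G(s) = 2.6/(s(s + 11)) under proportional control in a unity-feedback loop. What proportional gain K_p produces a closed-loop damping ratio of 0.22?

K_p = 240

Closed-loop characteristic equation: s² + 11s + K_p·2.6 = 0.
So ω_n = √(2.6K_p) and 2ζω_n = 11, giving ζ = 11/(2√(2.6K_p)).
Setting ζ = 0.22: √(2.6K_p) = 11/(2·0.22) = 25, so K_p = 625/2.6 = 240.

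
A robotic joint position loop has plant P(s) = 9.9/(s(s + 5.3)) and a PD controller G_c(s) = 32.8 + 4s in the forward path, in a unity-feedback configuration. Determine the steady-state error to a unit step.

The open loop G_c(s)P(s) has a pole at the origin (type 1), so the static position error constant is infinite and e_ss = 1/(1+∞) = 0.

0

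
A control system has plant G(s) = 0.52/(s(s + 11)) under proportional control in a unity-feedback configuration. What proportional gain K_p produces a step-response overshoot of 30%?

From %OS = 100·exp(−πζ/√(1−ζ²)) = 30%, ζ = −ln(0.3)/√(π²+ln²(0.3)) = 0.3579.
Characteristic equation s² + 11s + 0.52K_p = 0 gives ζ = 11/(2√(0.52K_p)).
Setting ζ = 0.3579: √(0.52K_p) = 11/(2·0.3579) = 15.37, so K_p = 236.2/0.52 = 454.

K_p = 454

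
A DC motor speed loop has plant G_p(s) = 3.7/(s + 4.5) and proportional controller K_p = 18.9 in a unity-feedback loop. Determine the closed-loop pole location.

Closed-loop transfer function: T(s) = K_p·G_p(s)/(1 + K_p·G_p(s)) = 69.93/(s + 4.5 + 69.93) = 69.93/(s + 74.43).
The closed-loop pole is at s = −74.43.

s = -74.43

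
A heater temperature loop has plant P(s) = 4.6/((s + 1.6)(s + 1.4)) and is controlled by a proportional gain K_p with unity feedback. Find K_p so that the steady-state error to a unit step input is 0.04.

K_p = 11.7

For a type-0 loop with proportional control, e_ss = 1/(1 + K_p·P(0)).
P(0) = 2.054. Require 1/(1 + K_p·2.054) = 0.04, so 1 + 2.054·K_p = 25.
K_p = (25 − 1)/2.054 = 11.7.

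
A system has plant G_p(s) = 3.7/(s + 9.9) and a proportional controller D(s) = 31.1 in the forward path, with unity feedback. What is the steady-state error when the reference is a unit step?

0.0792

The loop is type 0. Static position error constant K_pos = D(0)·G_p(0) = 31.1·0.3737 = 11.62.
Steady-state error to a unit step: e_ss = 1/(1+K_pos) = 1/12.62 = 0.0792.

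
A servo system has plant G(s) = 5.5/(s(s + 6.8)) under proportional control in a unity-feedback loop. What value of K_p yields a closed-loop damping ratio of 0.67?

Closed-loop characteristic equation: s² + 6.8s + K_p·5.5 = 0.
So ω_n = √(5.5K_p) and 2ζω_n = 6.8, giving ζ = 6.8/(2√(5.5K_p)).
Setting ζ = 0.67: √(5.5K_p) = 6.8/(2·0.67) = 5.075, so K_p = 25.75/5.5 = 4.68.

K_p = 4.68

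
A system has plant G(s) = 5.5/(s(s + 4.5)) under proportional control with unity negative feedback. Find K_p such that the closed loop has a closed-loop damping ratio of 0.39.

K_p = 6.05

Closed-loop characteristic equation: s² + 4.5s + K_p·5.5 = 0.
So ω_n = √(5.5K_p) and 2ζω_n = 4.5, giving ζ = 4.5/(2√(5.5K_p)).
Setting ζ = 0.39: √(5.5K_p) = 4.5/(2·0.39) = 5.769, so K_p = 33.28/5.5 = 6.05.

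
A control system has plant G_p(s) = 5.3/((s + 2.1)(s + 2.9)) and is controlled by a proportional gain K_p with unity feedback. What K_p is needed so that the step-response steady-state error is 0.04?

The loop is type 0, so e_ss(step) = 1/(1 + K_pos) with K_pos = K_p·G_p(0).
G_p(0) = 0.8703. Require 1/(1 + K_p·0.8703) = 0.04, so 1 + 0.8703·K_p = 25.
K_p = (25 − 1)/0.8703 = 27.6.

K_p = 27.6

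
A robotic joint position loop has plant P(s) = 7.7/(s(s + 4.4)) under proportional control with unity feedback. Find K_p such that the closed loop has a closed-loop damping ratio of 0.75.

Closed-loop characteristic equation: s² + 4.4s + K_p·7.7 = 0.
So ω_n = √(7.7K_p) and 2ζω_n = 4.4, giving ζ = 4.4/(2√(7.7K_p)).
Setting ζ = 0.75: √(7.7K_p) = 4.4/(2·0.75) = 2.933, so K_p = 8.604/7.7 = 1.12.

K_p = 1.12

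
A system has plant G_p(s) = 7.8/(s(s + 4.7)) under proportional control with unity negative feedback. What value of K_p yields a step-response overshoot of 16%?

K_p = 2.79

From %OS = 100·exp(−πζ/√(1−ζ²)) = 16%, ζ = −ln(0.16)/√(π²+ln²(0.16)) = 0.5039.
Characteristic equation s² + 4.7s + 7.8K_p = 0 gives ζ = 4.7/(2√(7.8K_p)).
Setting ζ = 0.5039: √(7.8K_p) = 4.7/(2·0.5039) = 4.664, so K_p = 21.75/7.8 = 2.79.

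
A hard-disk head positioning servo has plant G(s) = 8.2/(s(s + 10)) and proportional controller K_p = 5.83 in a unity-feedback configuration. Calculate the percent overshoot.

3.73%

From 1 + K_pG(s) = 0: s² + 10s + 47.81 = 0 ⇒ ω_n = 6.914, ζ = 0.7232.
%OS = 100·exp(−πζ/√(1−ζ²)) = 100·exp(−π·0.7232/√0.4771) = 3.73%.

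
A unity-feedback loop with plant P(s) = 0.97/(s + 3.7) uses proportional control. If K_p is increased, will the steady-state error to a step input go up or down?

decrease

The position error constant K_pos = K_p·P(0) grows with K_p, and e_ss = 1/(1+K_pos) falls.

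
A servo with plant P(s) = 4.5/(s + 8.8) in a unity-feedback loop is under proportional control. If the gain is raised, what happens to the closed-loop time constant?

The closed-loop bandwidth 8.8+K_p·4.5 grows with K_p, so τ shrinks.

decrease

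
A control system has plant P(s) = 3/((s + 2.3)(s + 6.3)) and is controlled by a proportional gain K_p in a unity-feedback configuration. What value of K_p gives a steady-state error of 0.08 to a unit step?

Steady-state error for a unit step on this type-0 loop is 1/(1 + K_p·P(0)).
P(0) = 0.207. Require 1/(1 + K_p·0.207) = 0.08, so 1 + 0.207·K_p = 12.5.
K_p = (12.5 − 1)/0.207 = 55.5.

K_p = 55.5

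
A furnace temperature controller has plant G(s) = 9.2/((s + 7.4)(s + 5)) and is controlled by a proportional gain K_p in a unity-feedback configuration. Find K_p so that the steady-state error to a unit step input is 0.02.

The loop is type 0, so e_ss(step) = 1/(1 + K_pos) with K_pos = K_p·G(0).
G(0) = 0.2486. Require 1/(1 + K_p·0.2486) = 0.02, so 1 + 0.2486·K_p = 50.
K_p = (50 − 1)/0.2486 = 197.

K_p = 197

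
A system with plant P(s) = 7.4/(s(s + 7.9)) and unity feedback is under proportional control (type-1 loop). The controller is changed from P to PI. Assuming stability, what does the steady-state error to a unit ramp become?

0

The integrator raises the loop to type 2, so K_v → ∞ and e_ss to a ramp is zero.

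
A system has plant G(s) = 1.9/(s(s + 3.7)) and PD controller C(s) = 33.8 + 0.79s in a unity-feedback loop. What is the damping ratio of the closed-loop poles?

ζ = 0.325

Forward path: (33.8 + 0.79s)·1.9/(s(s+3.7)). The closed-loop characteristic equation is s² + (3.7 + 1.9·0.79)s + 1.9·33.8 = 0.
That is s² + 5.201s + 64.22 = 0, so ω_n = 8.014 rad/s and ζ = 5.201/(2·8.014) = 0.3245.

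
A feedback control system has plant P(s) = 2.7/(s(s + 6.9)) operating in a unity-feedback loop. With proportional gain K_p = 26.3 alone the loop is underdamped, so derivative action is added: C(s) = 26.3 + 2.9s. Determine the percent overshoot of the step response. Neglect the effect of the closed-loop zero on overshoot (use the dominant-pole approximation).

0.352%

Forward path: (26.3 + 2.9s)·2.7/(s(s+6.9)). The closed-loop characteristic equation is s² + (6.9 + 2.7·2.9)s + 2.7·26.3 = 0.
That is s² + 14.73s + 71.01 = 0, so ω_n = 8.427 rad/s and ζ = 14.73/(2·8.427) = 0.874.
%OS = 100·exp(−πζ/√(1−ζ²)) = 0.352%.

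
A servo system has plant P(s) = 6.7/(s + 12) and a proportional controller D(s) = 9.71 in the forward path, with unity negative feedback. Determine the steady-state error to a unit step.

The loop is type 0. Static position error constant K_pos = D(0)·P(0) = 9.71·0.5583 = 5.421.
Steady-state error to a unit step: e_ss = 1/(1+K_pos) = 1/6.421 = 0.156.

0.156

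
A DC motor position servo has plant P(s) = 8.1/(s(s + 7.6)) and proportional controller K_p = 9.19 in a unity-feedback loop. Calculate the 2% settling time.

T_s ≈ 1.05 s

From 1 + K_pP(s) = 0: s² + 7.6s + 74.44 = 0 ⇒ ω_n = 8.628, ζ = 0.4404.
2% settling time T_s ≈ 4/(ζω_n) = 4/3.8 = 1.05 s.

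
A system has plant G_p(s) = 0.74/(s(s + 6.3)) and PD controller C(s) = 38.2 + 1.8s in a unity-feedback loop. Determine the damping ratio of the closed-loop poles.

ζ = 0.718

Forward path: (38.2 + 1.8s)·0.74/(s(s+6.3)). The closed-loop characteristic equation is s² + (6.3 + 0.74·1.8)s + 0.74·38.2 = 0.
That is s² + 7.632s + 28.27 = 0, so ω_n = 5.317 rad/s and ζ = 7.632/(2·5.317) = 0.7177.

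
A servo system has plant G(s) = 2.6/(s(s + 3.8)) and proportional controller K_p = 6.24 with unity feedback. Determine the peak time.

Closed-loop characteristic equation: s² + 3.8s + 16.22 = 0, so ω_n = 4.028 rad/s and ζ = 3.8/(2·4.028) = 0.4717.
Damped frequency ω_d = ω_n√(1−ζ²) = 3.552 rad/s, so peak time T_p = π/ω_d = 0.885 s.

T_p = 0.885 s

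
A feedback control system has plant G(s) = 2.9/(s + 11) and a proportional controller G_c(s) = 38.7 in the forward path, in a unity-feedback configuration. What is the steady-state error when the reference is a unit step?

0.0893

The loop is type 0. Static position error constant K_pos = G_c(0)·G(0) = 38.7·0.2636 = 10.2.
Steady-state error to a unit step: e_ss = 1/(1+K_pos) = 1/11.2 = 0.0893.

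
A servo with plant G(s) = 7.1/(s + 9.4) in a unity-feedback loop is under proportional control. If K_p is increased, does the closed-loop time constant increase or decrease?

decrease

Closed-loop pole is at s = −(9.4+K_p·7.1); larger K_p moves it further left, so τ = 1/(9.4+K_p·7.1) decreases.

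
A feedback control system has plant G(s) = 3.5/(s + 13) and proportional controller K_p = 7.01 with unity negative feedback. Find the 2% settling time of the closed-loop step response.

T_s ≈ 0.107 s

Closed-loop transfer function: T(s) = K_p·G(s)/(1 + K_p·G(s)) = 24.54/(s + 13 + 24.54) = 24.54/(s + 37.53).
Time constant τ = 1/37.53 = 0.02664 s, so the 2% settling time is about 4τ = 0.107 s.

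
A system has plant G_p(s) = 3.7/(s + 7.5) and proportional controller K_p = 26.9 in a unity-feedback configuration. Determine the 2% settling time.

Closed-loop transfer function: T(s) = K_p·G_p(s)/(1 + K_p·G_p(s)) = 99.53/(s + 7.5 + 99.53) = 99.53/(s + 107).
Time constant τ = 1/107 = 0.009343 s, so the 2% settling time is about 4τ = 0.0374 s.

T_s ≈ 0.0374 s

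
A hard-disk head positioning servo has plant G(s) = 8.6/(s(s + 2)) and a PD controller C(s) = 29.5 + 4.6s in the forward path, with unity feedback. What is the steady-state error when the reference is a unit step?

0

The open loop C(s)G(s) has a pole at the origin (type 1), so the static position error constant is infinite and e_ss = 1/(1+∞) = 0.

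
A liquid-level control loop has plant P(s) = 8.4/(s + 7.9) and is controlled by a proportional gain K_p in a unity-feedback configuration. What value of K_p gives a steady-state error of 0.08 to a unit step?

For a type-0 loop with proportional control, e_ss = 1/(1 + K_p·P(0)).
P(0) = 1.063. Require 1/(1 + K_p·1.063) = 0.08, so 1 + 1.063·K_p = 12.5.
K_p = (12.5 − 1)/1.063 = 10.8.

K_p = 10.8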